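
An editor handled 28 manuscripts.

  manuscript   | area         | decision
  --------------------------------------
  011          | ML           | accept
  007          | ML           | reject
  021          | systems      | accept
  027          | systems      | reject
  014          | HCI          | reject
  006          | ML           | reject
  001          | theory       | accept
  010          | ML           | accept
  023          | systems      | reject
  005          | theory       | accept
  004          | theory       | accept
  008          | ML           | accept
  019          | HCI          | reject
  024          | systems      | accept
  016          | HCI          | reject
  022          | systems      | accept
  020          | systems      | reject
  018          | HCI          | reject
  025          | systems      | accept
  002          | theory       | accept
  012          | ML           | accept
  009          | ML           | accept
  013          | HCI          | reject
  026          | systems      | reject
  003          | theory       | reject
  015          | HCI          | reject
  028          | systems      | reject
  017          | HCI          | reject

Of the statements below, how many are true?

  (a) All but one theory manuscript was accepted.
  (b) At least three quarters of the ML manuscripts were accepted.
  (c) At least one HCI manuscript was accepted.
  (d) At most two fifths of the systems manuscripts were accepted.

1

(a) theory: |A| = 5, |A ∩ B| = 4; needs |A ∖ B| = 1 — true.
(b) ML: |A| = 7, |A ∩ B| = 5; needs |A ∩ B| / |A| ≥ 3/4 — false.
(c) HCI: |A| = 7, |A ∩ B| = 0; needs A ∩ B ≠ ∅ (|A ∩ B| ≥ 1) — false.
(d) systems: |A| = 9, |A ∩ B| = 4; needs |A ∩ B| / |A| ≤ 2/5 — false.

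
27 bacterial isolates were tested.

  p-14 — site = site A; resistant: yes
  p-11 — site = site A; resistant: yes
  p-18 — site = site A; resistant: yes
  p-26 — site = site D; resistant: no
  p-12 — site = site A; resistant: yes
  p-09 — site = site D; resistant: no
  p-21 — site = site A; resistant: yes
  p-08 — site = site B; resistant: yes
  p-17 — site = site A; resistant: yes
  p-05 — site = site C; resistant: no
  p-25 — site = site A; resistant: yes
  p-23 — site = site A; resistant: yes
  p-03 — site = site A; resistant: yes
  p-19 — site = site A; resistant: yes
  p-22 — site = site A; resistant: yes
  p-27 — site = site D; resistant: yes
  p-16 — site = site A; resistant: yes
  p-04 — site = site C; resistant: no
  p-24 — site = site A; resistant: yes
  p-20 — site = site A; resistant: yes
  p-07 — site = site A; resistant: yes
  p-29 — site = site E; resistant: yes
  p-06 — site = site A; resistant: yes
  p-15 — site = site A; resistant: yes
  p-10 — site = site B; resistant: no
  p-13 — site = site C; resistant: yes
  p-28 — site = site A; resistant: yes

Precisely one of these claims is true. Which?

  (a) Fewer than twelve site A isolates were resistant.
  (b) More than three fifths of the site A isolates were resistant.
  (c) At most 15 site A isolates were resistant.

|A| = 18, |A ∩ B| = 18, |A ∖ B| = 0.
(a) requires |A ∩ B| < 12: false.
(b) requires |A ∩ B| / |A| > 3/5: true.
(c) requires |A ∩ B| ≤ 15: false.

(b)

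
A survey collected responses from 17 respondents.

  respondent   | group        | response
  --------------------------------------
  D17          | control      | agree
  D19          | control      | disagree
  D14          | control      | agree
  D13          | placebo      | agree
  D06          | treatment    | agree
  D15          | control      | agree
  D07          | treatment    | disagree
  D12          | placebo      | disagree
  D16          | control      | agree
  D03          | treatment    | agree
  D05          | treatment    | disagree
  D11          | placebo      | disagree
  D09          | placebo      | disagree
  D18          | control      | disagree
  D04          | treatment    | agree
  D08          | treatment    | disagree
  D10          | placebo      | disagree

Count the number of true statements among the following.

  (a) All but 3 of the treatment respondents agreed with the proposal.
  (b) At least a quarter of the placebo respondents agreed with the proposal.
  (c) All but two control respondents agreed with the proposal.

(a) treatment: |A| = 6, |A ∩ B| = 3; needs |A ∖ B| = 3 — true.
(b) placebo: |A| = 5, |A ∩ B| = 1; needs |A ∩ B| / |A| ≥ 1/4 — false.
(c) control: |A| = 6, |A ∩ B| = 4; needs |A ∖ B| = 2 — true.

2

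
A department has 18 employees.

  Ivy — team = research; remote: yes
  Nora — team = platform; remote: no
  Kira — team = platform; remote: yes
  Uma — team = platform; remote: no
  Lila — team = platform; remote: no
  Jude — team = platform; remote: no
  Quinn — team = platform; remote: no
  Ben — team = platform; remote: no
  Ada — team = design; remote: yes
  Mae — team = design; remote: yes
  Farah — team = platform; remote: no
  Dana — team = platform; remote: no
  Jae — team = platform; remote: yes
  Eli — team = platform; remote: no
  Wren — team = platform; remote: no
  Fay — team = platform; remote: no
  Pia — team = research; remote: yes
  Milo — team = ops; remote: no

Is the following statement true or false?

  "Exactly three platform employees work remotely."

False

The determiner here denotes the relation: |A ∩ B| = 3.
A (the restrictor) = {Nora, Kira, Uma, Lila, Jude, Quinn, Ben, Farah, Dana, Jae, Eli, Wren, Fay}, |A| = 13.
A ∩ B = {Kira, Jae}, so |A ∩ B| = 2.
|A ∩ B| = 2, so the statement is false.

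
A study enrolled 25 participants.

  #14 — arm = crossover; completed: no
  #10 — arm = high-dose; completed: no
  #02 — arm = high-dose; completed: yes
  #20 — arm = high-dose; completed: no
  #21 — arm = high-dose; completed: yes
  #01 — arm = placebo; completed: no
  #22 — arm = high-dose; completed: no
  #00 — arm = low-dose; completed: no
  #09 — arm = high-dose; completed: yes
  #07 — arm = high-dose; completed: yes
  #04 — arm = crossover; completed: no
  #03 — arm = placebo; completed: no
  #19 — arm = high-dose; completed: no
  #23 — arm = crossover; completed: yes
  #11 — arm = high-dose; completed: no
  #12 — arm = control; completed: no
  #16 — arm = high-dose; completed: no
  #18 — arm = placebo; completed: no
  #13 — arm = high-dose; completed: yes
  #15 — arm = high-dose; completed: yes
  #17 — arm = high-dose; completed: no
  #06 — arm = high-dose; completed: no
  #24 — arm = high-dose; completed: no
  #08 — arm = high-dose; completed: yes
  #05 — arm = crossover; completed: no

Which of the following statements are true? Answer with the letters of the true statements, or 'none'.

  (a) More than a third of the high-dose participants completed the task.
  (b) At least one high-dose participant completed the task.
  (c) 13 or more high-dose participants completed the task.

|A| = 16, |A ∩ B| = 7, |A ∖ B| = 9.
(a) |A ∩ B| / |A| > 1/3: holds.
(b) A ∩ B ≠ ∅ (|A ∩ B| ≥ 1): holds.
(c) |A ∩ B| ≥ 13: fails.

(a), (b)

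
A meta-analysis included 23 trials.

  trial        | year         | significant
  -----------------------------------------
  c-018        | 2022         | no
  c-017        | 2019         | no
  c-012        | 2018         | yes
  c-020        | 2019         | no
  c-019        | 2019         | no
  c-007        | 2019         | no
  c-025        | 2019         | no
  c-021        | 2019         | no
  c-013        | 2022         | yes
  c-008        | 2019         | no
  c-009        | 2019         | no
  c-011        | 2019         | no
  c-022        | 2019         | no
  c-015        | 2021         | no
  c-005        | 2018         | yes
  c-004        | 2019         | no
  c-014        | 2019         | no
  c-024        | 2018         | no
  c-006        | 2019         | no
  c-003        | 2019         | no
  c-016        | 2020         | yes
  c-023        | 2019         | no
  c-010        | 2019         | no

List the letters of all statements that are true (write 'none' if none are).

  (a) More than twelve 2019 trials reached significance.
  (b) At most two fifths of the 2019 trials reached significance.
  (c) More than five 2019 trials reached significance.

|A| = 16, |A ∩ B| = 0, |A ∖ B| = 16.
(a) |A ∩ B| > 12: fails.
(b) |A ∩ B| / |A| ≤ 2/5: holds.
(c) |A ∩ B| > 5: fails.

(b)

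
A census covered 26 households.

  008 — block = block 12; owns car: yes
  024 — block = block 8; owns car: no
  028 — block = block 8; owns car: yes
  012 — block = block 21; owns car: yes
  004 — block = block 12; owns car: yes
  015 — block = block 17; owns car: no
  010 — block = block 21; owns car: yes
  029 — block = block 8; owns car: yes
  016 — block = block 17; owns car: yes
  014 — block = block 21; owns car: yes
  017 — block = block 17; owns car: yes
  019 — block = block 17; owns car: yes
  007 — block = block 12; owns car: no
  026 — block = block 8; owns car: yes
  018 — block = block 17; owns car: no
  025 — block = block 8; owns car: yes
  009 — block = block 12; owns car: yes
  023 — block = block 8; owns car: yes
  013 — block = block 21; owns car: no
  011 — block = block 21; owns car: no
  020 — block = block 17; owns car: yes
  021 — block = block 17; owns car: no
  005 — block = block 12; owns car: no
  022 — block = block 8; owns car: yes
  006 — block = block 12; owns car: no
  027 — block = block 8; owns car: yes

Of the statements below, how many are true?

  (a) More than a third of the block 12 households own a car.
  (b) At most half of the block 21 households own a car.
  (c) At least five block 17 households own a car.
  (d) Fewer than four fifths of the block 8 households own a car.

1

(a) block 12: |A| = 6, |A ∩ B| = 3; needs |A ∩ B| / |A| > 1/3 — true.
(b) block 21: |A| = 5, |A ∩ B| = 3; needs |A ∩ B| ≤ |A ∖ B| — false.
(c) block 17: |A| = 7, |A ∩ B| = 4; needs |A ∩ B| ≥ 5 — false.
(d) block 8: |A| = 8, |A ∩ B| = 7; needs |A ∩ B| / |A| < 4/5 — false.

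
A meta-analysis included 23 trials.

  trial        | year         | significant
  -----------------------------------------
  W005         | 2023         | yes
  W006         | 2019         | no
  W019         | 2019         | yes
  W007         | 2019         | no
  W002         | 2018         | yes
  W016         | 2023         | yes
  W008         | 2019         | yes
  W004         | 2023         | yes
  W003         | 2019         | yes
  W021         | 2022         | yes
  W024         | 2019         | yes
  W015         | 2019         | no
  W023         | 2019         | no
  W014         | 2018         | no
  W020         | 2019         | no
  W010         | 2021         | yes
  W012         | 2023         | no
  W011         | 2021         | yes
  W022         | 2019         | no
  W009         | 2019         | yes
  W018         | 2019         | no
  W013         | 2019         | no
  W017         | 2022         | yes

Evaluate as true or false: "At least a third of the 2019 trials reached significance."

'At least a third of the 2019 trials reached significance' holds iff |A ∩ B| / |A| ≥ 1/3.
A (the restrictor) = {W006, W019, W007, W008, W003, W024, W015, W023, W020, W022, W009, W018, W013}, |A| = 13.
A ∩ B = {W019, W008, W003, W024, W009}, so |A ∩ B| = 5.
A ∖ B = {W006, W007, W015, W023, W020, W022, W018, W013}, so |A ∖ B| = 8.
|A ∩ B|/|A| = 5/13, so the statement is true.

True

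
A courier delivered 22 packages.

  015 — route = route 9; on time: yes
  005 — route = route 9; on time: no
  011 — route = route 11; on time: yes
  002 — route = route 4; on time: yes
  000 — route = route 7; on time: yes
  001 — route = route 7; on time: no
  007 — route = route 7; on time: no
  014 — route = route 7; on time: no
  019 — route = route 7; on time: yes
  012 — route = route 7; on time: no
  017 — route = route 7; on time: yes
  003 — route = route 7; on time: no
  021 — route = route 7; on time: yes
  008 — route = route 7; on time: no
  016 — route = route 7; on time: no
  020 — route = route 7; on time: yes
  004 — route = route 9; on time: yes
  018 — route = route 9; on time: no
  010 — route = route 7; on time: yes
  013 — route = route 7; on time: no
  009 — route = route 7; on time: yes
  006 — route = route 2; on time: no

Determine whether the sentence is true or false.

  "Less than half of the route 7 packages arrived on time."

True

Truth condition: |A ∩ B| < |A ∖ B|.
|A| = 15, |A ∩ B| = 7, |A ∖ B| = 8.
7 < 8, so the statement is true.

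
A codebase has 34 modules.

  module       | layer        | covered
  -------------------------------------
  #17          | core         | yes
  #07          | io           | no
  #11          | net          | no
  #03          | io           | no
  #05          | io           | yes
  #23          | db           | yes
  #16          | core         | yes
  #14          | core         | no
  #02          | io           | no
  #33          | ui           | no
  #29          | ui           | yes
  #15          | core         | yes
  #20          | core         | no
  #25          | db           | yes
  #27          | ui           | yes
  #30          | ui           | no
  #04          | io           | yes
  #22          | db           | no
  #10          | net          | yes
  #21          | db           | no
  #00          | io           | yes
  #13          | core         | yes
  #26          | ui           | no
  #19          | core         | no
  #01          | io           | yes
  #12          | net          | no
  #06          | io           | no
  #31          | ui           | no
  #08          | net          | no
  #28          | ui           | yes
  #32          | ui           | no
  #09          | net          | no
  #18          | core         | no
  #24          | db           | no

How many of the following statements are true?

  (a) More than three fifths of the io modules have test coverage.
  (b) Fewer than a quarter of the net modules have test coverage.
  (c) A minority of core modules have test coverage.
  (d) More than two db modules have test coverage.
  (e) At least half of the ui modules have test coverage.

(a) io: |A| = 8, |A ∩ B| = 4; needs |A ∩ B| / |A| > 3/5 — false.
(b) net: |A| = 5, |A ∩ B| = 1; needs |A ∩ B| / |A| < 1/4 — true.
(c) core: |A| = 8, |A ∩ B| = 4; needs |A ∩ B| < |A ∖ B| — false.
(d) db: |A| = 5, |A ∩ B| = 2; needs |A ∩ B| > 2 — false.
(e) ui: |A| = 8, |A ∩ B| = 3; needs |A ∩ B| ≥ |A ∖ B| — false.

1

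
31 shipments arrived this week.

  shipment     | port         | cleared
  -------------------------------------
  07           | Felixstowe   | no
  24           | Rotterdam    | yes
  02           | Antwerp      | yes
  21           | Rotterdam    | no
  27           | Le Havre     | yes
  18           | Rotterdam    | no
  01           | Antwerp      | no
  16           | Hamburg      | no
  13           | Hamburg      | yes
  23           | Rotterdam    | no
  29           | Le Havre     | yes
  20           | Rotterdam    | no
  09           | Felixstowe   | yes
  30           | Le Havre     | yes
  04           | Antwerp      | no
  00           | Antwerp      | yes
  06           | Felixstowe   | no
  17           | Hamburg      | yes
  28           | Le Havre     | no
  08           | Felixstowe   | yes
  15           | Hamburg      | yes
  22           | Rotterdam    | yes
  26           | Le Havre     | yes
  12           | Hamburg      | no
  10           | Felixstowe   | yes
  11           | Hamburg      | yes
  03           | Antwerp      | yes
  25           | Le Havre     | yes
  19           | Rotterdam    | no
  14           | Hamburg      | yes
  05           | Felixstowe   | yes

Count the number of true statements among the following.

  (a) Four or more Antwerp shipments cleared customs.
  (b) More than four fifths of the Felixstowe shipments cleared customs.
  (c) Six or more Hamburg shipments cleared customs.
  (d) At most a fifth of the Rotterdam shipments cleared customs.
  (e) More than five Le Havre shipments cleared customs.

0

(a) Antwerp: |A| = 5, |A ∩ B| = 3; needs |A ∩ B| ≥ 4 — false.
(b) Felixstowe: |A| = 6, |A ∩ B| = 4; needs |A ∩ B| / |A| > 4/5 — false.
(c) Hamburg: |A| = 7, |A ∩ B| = 5; needs |A ∩ B| ≥ 6 — false.
(d) Rotterdam: |A| = 7, |A ∩ B| = 2; needs |A ∩ B| / |A| ≤ 1/5 — false.
(e) Le Havre: |A| = 6, |A ∩ B| = 5; needs |A ∩ B| > 5 — false.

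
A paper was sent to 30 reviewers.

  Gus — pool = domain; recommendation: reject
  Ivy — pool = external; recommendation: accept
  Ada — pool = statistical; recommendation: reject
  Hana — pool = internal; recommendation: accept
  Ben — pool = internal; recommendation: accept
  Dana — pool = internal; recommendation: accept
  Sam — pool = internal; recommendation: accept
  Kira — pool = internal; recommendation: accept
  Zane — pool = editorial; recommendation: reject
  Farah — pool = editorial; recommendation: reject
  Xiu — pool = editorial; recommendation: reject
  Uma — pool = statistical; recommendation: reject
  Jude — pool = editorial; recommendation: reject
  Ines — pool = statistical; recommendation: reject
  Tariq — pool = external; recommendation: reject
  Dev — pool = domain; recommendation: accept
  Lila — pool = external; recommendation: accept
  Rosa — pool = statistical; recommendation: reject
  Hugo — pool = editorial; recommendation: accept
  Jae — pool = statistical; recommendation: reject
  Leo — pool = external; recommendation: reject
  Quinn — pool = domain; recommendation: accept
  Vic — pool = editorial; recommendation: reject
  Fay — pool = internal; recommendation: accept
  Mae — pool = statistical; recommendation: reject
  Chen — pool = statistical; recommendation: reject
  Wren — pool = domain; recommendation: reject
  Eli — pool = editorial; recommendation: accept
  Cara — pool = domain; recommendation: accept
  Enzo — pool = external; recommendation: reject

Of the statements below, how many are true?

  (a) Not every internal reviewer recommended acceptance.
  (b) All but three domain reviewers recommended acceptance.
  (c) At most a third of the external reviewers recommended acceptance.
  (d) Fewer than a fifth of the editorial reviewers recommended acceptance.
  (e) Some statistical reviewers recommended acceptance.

0

(a) internal: |A| = 6, |A ∩ B| = 6; needs A ⊄ B (|A ∖ B| ≥ 1) — false.
(b) domain: |A| = 5, |A ∩ B| = 3; needs |A ∖ B| = 3 — false.
(c) external: |A| = 5, |A ∩ B| = 2; needs |A ∩ B| / |A| ≤ 1/3 — false.
(d) editorial: |A| = 7, |A ∩ B| = 2; needs |A ∩ B| / |A| < 1/5 — false.
(e) statistical: |A| = 7, |A ∩ B| = 0; needs A ∩ B ≠ ∅ (|A ∩ B| ≥ 1) — false.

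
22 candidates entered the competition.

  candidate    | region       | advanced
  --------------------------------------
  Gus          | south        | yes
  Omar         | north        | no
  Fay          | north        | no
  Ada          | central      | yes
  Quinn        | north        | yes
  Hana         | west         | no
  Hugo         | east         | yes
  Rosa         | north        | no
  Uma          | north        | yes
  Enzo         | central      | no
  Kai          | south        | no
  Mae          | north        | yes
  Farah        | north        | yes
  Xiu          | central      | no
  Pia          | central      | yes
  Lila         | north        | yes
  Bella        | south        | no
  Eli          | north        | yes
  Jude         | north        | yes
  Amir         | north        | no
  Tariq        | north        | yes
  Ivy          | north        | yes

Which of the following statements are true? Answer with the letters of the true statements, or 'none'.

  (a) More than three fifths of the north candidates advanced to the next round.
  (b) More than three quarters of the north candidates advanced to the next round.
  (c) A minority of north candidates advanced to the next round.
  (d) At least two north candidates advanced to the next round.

|A| = 13, |A ∩ B| = 9, |A ∖ B| = 4.
(a) |A ∩ B| / |A| > 3/5: holds.
(b) |A ∩ B| / |A| > 3/4: fails.
(c) |A ∩ B| < |A ∖ B|: fails.
(d) |A ∩ B| ≥ 2: holds.

(a), (d)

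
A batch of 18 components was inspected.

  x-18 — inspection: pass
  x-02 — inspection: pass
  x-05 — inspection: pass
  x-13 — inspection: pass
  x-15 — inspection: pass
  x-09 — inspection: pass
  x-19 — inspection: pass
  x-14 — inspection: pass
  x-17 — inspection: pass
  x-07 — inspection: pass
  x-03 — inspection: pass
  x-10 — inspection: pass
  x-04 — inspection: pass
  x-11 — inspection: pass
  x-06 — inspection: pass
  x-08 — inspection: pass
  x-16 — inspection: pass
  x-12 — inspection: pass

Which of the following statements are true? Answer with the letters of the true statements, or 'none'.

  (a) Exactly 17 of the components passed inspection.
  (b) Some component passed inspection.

(b)

|A| = 18, |A ∩ B| = 18, |A ∖ B| = 0.
(a) |A ∩ B| = 17: fails.
(b) A ∩ B ≠ ∅ (|A ∩ B| ≥ 1): holds.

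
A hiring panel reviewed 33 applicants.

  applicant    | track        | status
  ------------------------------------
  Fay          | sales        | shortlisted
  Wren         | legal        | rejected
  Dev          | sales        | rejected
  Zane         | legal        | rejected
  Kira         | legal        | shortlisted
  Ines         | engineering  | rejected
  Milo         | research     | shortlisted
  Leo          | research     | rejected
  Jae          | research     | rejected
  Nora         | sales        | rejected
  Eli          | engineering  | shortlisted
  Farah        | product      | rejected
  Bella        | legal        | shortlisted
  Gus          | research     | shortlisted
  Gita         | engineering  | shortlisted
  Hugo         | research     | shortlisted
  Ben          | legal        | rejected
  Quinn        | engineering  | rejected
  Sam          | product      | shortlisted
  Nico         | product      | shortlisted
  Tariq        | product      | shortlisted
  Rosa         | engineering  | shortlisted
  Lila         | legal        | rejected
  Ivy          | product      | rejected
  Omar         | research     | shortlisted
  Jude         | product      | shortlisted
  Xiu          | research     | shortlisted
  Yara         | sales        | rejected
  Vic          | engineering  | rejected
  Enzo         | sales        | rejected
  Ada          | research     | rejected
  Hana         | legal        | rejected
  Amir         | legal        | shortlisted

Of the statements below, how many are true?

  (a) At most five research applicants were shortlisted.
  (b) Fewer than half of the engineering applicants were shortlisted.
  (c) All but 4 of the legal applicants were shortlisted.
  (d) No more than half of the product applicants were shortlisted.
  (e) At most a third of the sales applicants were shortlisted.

(a) research: |A| = 8, |A ∩ B| = 5; needs |A ∩ B| ≤ 5 — true.
(b) engineering: |A| = 6, |A ∩ B| = 3; needs |A ∩ B| < |A ∖ B| — false.
(c) legal: |A| = 8, |A ∩ B| = 3; needs |A ∖ B| = 4 — false.
(d) product: |A| = 6, |A ∩ B| = 4; needs |A ∩ B| ≤ |A ∖ B| — false.
(e) sales: |A| = 5, |A ∩ B| = 1; needs |A ∩ B| / |A| ≤ 1/3 — true.

2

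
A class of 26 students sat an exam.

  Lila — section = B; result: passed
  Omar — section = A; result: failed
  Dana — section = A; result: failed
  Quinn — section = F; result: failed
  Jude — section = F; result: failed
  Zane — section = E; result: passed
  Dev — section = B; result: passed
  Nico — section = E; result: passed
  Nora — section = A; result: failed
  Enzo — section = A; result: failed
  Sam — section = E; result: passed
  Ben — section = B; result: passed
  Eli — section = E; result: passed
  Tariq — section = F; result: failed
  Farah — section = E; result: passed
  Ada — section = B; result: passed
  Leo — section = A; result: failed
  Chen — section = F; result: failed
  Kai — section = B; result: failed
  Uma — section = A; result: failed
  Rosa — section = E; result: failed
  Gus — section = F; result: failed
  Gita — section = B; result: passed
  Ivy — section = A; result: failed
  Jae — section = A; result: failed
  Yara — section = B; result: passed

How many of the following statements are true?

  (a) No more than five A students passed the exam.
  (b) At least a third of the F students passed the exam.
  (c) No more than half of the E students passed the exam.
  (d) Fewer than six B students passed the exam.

1

(a) A: |A| = 8, |A ∩ B| = 0; needs |A ∩ B| ≤ 5 — true.
(b) F: |A| = 5, |A ∩ B| = 0; needs |A ∩ B| / |A| ≥ 1/3 — false.
(c) E: |A| = 6, |A ∩ B| = 5; needs |A ∩ B| ≤ |A ∖ B| — false.
(d) B: |A| = 7, |A ∩ B| = 6; needs |A ∩ B| < 6 — false.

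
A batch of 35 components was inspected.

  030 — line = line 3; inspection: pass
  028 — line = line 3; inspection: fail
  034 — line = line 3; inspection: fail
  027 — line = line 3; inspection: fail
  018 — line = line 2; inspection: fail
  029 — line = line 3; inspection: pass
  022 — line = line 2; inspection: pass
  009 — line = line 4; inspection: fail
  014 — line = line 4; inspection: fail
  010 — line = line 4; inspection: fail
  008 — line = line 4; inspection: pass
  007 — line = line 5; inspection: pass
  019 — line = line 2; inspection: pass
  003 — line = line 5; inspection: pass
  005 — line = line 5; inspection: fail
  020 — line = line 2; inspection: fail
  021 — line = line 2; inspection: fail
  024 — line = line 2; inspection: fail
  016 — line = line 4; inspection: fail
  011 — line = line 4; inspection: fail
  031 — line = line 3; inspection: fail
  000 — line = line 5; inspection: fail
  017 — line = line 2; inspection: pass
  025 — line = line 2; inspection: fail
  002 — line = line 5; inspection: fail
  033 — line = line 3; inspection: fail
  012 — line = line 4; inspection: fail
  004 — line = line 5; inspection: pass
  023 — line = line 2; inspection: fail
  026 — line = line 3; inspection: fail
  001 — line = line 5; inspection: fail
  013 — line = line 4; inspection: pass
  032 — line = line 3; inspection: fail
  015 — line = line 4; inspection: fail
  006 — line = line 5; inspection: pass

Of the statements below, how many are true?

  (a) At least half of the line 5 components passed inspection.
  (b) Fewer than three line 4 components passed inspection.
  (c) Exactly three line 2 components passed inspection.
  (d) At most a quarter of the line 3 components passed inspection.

(a) line 5: |A| = 8, |A ∩ B| = 4; needs |A ∩ B| ≥ |A ∖ B| — true.
(b) line 4: |A| = 9, |A ∩ B| = 2; needs |A ∩ B| < 3 — true.
(c) line 2: |A| = 9, |A ∩ B| = 3; needs |A ∩ B| = 3 — true.
(d) line 3: |A| = 9, |A ∩ B| = 2; needs |A ∩ B| / |A| ≤ 1/4 — true.

4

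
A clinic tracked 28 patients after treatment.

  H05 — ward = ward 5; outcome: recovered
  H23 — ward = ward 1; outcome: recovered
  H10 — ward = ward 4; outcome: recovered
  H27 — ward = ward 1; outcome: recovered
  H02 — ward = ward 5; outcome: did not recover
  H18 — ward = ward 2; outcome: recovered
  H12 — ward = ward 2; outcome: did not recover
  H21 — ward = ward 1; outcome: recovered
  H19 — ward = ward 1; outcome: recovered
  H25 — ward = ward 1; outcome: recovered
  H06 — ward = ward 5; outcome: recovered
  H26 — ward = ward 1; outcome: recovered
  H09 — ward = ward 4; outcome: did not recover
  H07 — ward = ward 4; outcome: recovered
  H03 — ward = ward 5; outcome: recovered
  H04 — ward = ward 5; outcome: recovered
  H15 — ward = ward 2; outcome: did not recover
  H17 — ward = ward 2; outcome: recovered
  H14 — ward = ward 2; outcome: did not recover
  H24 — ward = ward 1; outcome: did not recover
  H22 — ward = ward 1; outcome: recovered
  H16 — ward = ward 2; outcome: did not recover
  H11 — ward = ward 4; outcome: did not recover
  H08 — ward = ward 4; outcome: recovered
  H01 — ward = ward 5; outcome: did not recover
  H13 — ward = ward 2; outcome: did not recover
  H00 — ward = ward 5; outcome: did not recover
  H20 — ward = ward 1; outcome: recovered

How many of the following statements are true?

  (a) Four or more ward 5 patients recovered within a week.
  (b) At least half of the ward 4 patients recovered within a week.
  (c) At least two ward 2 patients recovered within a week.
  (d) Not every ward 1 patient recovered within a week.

(a) ward 5: |A| = 7, |A ∩ B| = 4; needs |A ∩ B| ≥ 4 — true.
(b) ward 4: |A| = 5, |A ∩ B| = 3; needs |A ∩ B| ≥ |A ∖ B| — true.
(c) ward 2: |A| = 7, |A ∩ B| = 2; needs |A ∩ B| ≥ 2 — true.
(d) ward 1: |A| = 9, |A ∩ B| = 8; needs A ⊄ B (|A ∖ B| ≥ 1) — true.

4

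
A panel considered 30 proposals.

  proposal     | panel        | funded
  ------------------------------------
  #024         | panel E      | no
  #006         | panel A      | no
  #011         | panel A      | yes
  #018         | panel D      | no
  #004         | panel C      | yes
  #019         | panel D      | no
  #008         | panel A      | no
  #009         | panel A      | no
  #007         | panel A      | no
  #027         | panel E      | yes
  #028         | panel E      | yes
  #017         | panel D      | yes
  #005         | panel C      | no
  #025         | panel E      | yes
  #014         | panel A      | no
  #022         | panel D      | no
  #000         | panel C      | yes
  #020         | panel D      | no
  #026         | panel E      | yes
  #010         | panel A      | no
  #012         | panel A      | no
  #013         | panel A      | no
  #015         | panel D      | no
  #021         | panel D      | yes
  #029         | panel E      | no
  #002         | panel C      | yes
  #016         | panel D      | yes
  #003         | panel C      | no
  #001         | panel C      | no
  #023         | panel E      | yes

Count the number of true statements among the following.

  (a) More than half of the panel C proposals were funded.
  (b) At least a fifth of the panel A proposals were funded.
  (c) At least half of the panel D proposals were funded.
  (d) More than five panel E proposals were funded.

0

(a) panel C: |A| = 6, |A ∩ B| = 3; needs |A ∩ B| > |A ∖ B| — false.
(b) panel A: |A| = 9, |A ∩ B| = 1; needs |A ∩ B| / |A| ≥ 1/5 — false.
(c) panel D: |A| = 8, |A ∩ B| = 3; needs |A ∩ B| ≥ |A ∖ B| — false.
(d) panel E: |A| = 7, |A ∩ B| = 5; needs |A ∩ B| > 5 — false.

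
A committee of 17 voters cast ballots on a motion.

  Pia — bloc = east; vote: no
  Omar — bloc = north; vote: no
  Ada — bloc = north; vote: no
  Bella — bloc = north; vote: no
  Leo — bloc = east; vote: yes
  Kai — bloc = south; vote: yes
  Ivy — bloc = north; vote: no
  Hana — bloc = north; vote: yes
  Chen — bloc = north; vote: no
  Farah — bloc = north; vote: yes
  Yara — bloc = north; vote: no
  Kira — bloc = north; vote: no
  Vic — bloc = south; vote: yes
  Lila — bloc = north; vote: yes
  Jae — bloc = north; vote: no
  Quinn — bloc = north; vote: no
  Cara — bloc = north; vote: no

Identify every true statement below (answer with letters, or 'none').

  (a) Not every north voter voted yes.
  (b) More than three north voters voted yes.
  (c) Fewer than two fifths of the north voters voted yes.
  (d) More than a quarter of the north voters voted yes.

|A| = 13, |A ∩ B| = 3, |A ∖ B| = 10.
(a) A ⊄ B (|A ∖ B| ≥ 1): holds.
(b) |A ∩ B| > 3: fails.
(c) |A ∩ B| / |A| < 2/5: holds.
(d) |A ∩ B| / |A| > 1/4: fails.

(a), (c)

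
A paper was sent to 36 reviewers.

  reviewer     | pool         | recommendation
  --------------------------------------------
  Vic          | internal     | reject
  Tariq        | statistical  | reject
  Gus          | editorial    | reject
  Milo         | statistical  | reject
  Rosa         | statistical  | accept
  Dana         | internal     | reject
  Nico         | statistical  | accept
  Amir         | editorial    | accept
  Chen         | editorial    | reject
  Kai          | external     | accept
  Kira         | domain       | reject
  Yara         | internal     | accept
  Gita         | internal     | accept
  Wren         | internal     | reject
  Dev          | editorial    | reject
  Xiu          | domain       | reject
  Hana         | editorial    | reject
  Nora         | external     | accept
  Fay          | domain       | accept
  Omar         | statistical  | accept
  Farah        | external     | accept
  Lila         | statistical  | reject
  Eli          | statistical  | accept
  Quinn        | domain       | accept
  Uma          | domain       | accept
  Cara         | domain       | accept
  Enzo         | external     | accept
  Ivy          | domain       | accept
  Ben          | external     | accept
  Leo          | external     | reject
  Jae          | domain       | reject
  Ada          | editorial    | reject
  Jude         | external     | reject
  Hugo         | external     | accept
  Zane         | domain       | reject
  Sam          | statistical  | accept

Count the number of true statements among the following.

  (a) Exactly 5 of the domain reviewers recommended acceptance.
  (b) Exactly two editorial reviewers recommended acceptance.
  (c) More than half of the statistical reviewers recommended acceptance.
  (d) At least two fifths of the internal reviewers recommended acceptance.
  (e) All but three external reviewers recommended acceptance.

(a) domain: |A| = 9, |A ∩ B| = 5; needs |A ∩ B| = 5 — true.
(b) editorial: |A| = 6, |A ∩ B| = 1; needs |A ∩ B| = 2 — false.
(c) statistical: |A| = 8, |A ∩ B| = 5; needs |A ∩ B| > |A ∖ B| — true.
(d) internal: |A| = 5, |A ∩ B| = 2; needs |A ∩ B| / |A| ≥ 2/5 — true.
(e) external: |A| = 8, |A ∩ B| = 6; needs |A ∖ B| = 3 — false.

3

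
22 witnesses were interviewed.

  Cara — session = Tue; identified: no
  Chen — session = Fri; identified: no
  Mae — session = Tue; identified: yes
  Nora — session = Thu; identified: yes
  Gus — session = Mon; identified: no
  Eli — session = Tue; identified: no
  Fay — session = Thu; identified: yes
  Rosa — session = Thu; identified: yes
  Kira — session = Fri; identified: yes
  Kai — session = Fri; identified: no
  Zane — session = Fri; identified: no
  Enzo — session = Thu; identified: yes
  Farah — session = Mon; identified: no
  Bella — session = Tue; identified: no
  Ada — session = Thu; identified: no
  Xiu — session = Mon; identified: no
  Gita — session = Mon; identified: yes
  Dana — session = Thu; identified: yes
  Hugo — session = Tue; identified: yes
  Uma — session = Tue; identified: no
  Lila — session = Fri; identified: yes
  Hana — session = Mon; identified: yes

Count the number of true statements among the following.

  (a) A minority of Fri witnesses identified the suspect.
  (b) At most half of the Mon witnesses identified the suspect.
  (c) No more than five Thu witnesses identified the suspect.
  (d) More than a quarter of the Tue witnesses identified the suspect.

(a) Fri: |A| = 5, |A ∩ B| = 2; needs |A ∩ B| < |A ∖ B| — true.
(b) Mon: |A| = 5, |A ∩ B| = 2; needs |A ∩ B| ≤ |A ∖ B| — true.
(c) Thu: |A| = 6, |A ∩ B| = 5; needs |A ∩ B| ≤ 5 — true.
(d) Tue: |A| = 6, |A ∩ B| = 2; needs |A ∩ B| / |A| > 1/4 — true.

4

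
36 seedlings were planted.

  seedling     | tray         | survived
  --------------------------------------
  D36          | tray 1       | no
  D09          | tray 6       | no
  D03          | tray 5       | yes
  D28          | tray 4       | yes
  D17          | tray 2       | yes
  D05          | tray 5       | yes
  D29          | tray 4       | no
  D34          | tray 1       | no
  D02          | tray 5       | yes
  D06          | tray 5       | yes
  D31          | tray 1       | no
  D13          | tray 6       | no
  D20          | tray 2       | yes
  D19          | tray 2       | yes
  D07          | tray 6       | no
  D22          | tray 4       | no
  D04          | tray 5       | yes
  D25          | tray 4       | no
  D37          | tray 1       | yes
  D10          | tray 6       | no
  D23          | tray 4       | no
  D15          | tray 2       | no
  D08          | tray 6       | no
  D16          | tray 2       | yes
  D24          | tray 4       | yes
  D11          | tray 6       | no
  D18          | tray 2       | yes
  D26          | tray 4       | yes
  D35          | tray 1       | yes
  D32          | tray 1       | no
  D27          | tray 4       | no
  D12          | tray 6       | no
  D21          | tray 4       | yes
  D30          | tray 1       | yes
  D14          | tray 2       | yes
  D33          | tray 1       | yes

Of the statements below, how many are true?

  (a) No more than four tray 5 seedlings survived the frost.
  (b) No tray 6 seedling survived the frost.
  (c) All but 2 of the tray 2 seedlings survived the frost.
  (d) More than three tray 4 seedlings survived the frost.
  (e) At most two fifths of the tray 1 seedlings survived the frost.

2

(a) tray 5: |A| = 5, |A ∩ B| = 5; needs |A ∩ B| ≤ 4 — false.
(b) tray 6: |A| = 7, |A ∩ B| = 0; needs A ∩ B = ∅ (|A ∩ B| = 0) — true.
(c) tray 2: |A| = 7, |A ∩ B| = 6; needs |A ∖ B| = 2 — false.
(d) tray 4: |A| = 9, |A ∩ B| = 4; needs |A ∩ B| > 3 — true.
(e) tray 1: |A| = 8, |A ∩ B| = 4; needs |A ∩ B| / |A| ≤ 2/5 — false.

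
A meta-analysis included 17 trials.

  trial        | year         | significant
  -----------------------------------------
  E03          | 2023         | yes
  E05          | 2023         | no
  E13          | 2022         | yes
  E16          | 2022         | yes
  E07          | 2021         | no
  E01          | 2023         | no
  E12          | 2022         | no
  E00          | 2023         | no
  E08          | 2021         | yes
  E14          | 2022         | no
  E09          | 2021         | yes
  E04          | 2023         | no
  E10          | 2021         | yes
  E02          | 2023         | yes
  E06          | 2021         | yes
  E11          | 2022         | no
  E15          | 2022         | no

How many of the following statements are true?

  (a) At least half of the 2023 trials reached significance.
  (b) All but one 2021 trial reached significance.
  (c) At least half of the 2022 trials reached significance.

(a) 2023: |A| = 6, |A ∩ B| = 2; needs |A ∩ B| ≥ |A ∖ B| — false.
(b) 2021: |A| = 5, |A ∩ B| = 4; needs |A ∖ B| = 1 — true.
(c) 2022: |A| = 6, |A ∩ B| = 2; needs |A ∩ B| ≥ |A ∖ B| — false.

1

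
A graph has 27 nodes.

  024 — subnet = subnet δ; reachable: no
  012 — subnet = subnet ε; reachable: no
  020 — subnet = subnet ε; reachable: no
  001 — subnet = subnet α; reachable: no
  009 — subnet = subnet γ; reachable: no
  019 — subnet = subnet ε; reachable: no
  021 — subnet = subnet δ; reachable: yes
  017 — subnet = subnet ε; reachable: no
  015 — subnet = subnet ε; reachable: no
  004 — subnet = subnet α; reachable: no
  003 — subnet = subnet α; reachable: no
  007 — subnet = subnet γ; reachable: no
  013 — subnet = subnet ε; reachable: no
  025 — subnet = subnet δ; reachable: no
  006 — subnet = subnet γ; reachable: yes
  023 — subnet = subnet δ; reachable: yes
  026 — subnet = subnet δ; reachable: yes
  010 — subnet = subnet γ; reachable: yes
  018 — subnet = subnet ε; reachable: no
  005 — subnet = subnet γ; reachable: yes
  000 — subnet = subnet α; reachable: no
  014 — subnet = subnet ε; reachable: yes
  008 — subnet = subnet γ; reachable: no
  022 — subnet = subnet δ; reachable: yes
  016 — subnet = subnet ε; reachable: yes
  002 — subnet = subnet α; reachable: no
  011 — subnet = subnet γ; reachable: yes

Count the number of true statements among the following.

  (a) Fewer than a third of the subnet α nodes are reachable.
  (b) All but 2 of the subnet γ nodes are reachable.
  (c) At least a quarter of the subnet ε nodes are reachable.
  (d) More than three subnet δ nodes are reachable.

(a) subnet α: |A| = 5, |A ∩ B| = 0; needs |A ∩ B| / |A| < 1/3 — true.
(b) subnet γ: |A| = 7, |A ∩ B| = 4; needs |A ∖ B| = 2 — false.
(c) subnet ε: |A| = 9, |A ∩ B| = 2; needs |A ∩ B| / |A| ≥ 1/4 — false.
(d) subnet δ: |A| = 6, |A ∩ B| = 4; needs |A ∩ B| > 3 — true.

2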